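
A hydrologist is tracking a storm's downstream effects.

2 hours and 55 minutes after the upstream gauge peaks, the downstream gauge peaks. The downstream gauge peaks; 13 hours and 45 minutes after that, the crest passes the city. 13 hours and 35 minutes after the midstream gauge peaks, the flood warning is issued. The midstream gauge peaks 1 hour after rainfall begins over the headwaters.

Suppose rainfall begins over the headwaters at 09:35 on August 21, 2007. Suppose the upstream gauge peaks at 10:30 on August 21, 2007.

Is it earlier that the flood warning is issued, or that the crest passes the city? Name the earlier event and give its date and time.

Rainfall begins over the headwaters: 09:35 Aug 21, 2007.
The midstream gauge peaks: 09:35 Aug 21, 2007 + 1h = 10:35 Aug 21, 2007.
The flood warning is issued: 10:35 Aug 21, 2007 + 13h35m = 00:10 Aug 22, 2007.
The upstream gauge peaks: 10:30 Aug 21, 2007.
The downstream gauge peaks: 10:30 Aug 21, 2007 + 2h55m = 13:25 Aug 21, 2007.
The crest passes the city: 13:25 Aug 21, 2007 + 13h45m = 03:10 Aug 22, 2007.
Comparing: the flood warning is issued at 00:10 Aug 22, 2007 vs the crest passes the city at 03:10 Aug 22, 2007. Earlier: the flood warning is issued.

The flood warning is issued — 00:10 on August 22, 2007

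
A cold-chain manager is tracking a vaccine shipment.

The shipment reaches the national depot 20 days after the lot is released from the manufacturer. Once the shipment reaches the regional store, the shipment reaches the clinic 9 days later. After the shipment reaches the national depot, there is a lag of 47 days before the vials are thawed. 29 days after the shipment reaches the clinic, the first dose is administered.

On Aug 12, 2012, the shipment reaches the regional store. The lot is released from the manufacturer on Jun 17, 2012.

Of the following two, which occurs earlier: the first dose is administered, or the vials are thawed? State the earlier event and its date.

The vials are thawed — Aug 23, 2012

The shipment reaches the regional store: Aug 12, 2012.
The shipment reaches the clinic: Aug 12, 2012 + 9 days = Aug 21, 2012.
The first dose is administered: Aug 21, 2012 + 29 days = Sep 19, 2012.
The lot is released from the manufacturer: Jun 17, 2012.
The shipment reaches the national depot: Jun 17, 2012 + 20 days = Jul 7, 2012.
The vials are thawed: Jul 7, 2012 + 47 days = Aug 23, 2012.
Comparing: the first dose is administered on Sep 19, 2012 vs the vials are thawed on Aug 23, 2012. Earlier: the vials are thawed.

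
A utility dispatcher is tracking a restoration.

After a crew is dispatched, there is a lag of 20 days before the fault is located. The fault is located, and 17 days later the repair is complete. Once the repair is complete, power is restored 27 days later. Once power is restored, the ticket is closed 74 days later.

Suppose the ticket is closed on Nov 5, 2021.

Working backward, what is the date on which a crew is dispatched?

The ticket is closed: Nov 5, 2021.
Power is restored: Nov 5, 2021 − 74 days = Aug 23, 2021.
The repair is complete: Aug 23, 2021 − 27 days = Jul 27, 2021.
The fault is located: Jul 27, 2021 − 17 days = Jul 10, 2021.
A crew is dispatched: Jul 10, 2021 − 20 days = Jun 20, 2021.

Jun 20, 2021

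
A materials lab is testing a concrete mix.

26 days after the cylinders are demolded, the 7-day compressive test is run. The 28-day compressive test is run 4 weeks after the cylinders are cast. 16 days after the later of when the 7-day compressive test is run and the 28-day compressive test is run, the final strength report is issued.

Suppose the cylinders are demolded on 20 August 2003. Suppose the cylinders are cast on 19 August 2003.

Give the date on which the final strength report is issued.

2 October 2003

The cylinders are demolded: Aug 20, 2003.
The 7-day compressive test is run: Aug 20, 2003 + 26 days = Sep 15, 2003.
The cylinders are cast: Aug 19, 2003.
The 28-day compressive test is run: Aug 19, 2003 + 4 weeks = Sep 16, 2003.
Both prerequisites met — the 7-day compressive test is run (Sep 15, 2003), the 28-day compressive test is run (Sep 16, 2003); the later is Sep 16, 2003.
The final strength report is issued: Sep 16, 2003 + 16 days = Oct 2, 2003.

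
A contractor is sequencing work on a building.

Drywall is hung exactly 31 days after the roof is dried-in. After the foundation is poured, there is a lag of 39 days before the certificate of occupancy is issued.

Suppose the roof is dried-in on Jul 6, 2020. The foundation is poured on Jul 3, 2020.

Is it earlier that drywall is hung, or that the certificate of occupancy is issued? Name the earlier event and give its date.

Drywall is hung — Aug 6, 2020

The roof is dried-in: Jul 6, 2020.
Drywall is hung: Jul 6, 2020 + 31 days = Aug 6, 2020.
The foundation is poured: Jul 3, 2020.
The certificate of occupancy is issued: Jul 3, 2020 + 39 days = Aug 11, 2020.
Comparing: drywall is hung on Aug 6, 2020 vs the certificate of occupancy is issued on Aug 11, 2020. Earlier: drywall is hung.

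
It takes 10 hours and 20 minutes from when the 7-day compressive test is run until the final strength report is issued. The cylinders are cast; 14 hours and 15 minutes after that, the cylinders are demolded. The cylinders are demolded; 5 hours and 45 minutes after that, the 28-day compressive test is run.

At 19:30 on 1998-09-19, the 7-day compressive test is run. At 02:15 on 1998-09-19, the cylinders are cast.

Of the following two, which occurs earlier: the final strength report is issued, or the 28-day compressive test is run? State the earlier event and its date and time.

The 28-day compressive test is run — 22:15 on 1998-09-19

The 7-day compressive test is run: 19:30 Sep 19, 1998.
The final strength report is issued: 19:30 Sep 19, 1998 + 10h20m = 05:50 Sep 20, 1998.
The cylinders are cast: 02:15 Sep 19, 1998.
The cylinders are demolded: 02:15 Sep 19, 1998 + 14h15m = 16:30 Sep 19, 1998.
The 28-day compressive test is run: 16:30 Sep 19, 1998 + 5h45m = 22:15 Sep 19, 1998.
Comparing: the final strength report is issued at 05:50 Sep 20, 1998 vs the 28-day compressive test is run at 22:15 Sep 19, 1998. Earlier: the 28-day compressive test is run.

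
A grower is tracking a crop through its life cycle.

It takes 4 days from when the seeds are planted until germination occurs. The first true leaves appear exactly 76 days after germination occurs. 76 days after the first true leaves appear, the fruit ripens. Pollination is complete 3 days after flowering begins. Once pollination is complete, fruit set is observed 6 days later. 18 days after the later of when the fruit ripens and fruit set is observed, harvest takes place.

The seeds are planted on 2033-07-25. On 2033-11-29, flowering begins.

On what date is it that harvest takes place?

The seeds are planted: Jul 25, 2033.
Germination occurs: Jul 25, 2033 + 4 days = Jul 29, 2033.
The first true leaves appear: Jul 29, 2033 + 76 days = Oct 13, 2033.
The fruit ripens: Oct 13, 2033 + 76 days = Dec 28, 2033.
Flowering begins: Nov 29, 2033.
Pollination is complete: Nov 29, 2033 + 3 days = Dec 2, 2033.
Fruit set is observed: Dec 2, 2033 + 6 days = Dec 8, 2033.
Both prerequisites met — the fruit ripens (Dec 28, 2033), fruit set is observed (Dec 8, 2033); the later is Dec 28, 2033.
Harvest takes place: Dec 28, 2033 + 18 days = Jan 15, 2034.

2034-01-15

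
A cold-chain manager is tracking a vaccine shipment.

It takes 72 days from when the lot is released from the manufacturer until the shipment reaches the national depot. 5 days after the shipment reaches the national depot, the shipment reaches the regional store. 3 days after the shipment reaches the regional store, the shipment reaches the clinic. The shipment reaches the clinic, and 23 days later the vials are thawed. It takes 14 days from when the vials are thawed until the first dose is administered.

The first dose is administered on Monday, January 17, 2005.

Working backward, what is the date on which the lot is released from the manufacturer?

Wednesday, September 22, 2004

The first dose is administered: Jan 17, 2005.
The vials are thawed: Jan 17, 2005 − 14 days = Jan 3, 2005.
The shipment reaches the clinic: Jan 3, 2005 − 23 days = Dec 11, 2004.
The shipment reaches the regional store: Dec 11, 2004 − 3 days = Dec 8, 2004.
The shipment reaches the national depot: Dec 8, 2004 − 5 days = Dec 3, 2004.
The lot is released from the manufacturer: Dec 3, 2004 − 72 days = Sep 22, 2004.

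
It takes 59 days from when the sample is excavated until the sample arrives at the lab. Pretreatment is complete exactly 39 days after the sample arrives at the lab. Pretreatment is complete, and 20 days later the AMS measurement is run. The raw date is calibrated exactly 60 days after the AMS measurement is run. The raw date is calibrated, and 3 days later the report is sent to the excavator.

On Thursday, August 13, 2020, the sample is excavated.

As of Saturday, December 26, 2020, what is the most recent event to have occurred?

The sample is excavated: Aug 13, 2020.
The sample arrives at the lab: Aug 13, 2020 + 59 days = Oct 11, 2020.
Pretreatment is complete: Oct 11, 2020 + 39 days = Nov 19, 2020.
The AMS measurement is run: Nov 19, 2020 + 20 days = Dec 9, 2020.
The raw date is calibrated: Dec 9, 2020 + 60 days = Feb 7, 2021.
The report is sent to the excavator: Feb 7, 2021 + 3 days = Feb 10, 2021.
Dec 26, 2020 falls between when the AMS measurement is run (Dec 9, 2020) and when the raw date is calibrated (Feb 7, 2021).

The AMS measurement is run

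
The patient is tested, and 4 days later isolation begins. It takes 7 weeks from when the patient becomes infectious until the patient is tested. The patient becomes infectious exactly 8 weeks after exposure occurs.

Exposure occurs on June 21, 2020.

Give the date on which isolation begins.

October 8, 2020

Exposure occurs: Jun 21, 2020.
The patient becomes infectious: Jun 21, 2020 + 8 weeks = Aug 16, 2020.
The patient is tested: Aug 16, 2020 + 7 weeks = Oct 4, 2020.
Isolation begins: Oct 4, 2020 + 4 days = Oct 8, 2020.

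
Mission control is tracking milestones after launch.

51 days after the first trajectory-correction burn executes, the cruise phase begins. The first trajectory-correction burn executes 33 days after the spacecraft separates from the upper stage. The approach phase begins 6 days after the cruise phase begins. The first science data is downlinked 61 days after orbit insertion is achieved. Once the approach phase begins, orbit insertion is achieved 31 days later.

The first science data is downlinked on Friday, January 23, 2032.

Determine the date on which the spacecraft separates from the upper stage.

The first science data is downlinked: Jan 23, 2032.
Orbit insertion is achieved: Jan 23, 2032 − 61 days = Nov 23, 2031.
The approach phase begins: Nov 23, 2031 − 31 days = Oct 23, 2031.
The cruise phase begins: Oct 23, 2031 − 6 days = Oct 17, 2031.
The first trajectory-correction burn executes: Oct 17, 2031 − 51 days = Aug 27, 2031.
The spacecraft separates from the upper stage: Aug 27, 2031 − 33 days = Jul 25, 2031.

Friday, July 25, 2031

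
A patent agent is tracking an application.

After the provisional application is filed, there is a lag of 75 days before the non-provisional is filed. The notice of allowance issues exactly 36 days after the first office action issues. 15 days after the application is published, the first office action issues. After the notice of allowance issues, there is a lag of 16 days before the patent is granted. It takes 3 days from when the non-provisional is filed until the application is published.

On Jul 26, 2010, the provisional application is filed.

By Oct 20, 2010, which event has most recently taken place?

The provisional application is filed: Jul 26, 2010.
The non-provisional is filed: Jul 26, 2010 + 75 days = Oct 9, 2010.
The application is published: Oct 9, 2010 + 3 days = Oct 12, 2010.
The first office action issues: Oct 12, 2010 + 15 days = Oct 27, 2010.
The notice of allowance issues: Oct 27, 2010 + 36 days = Dec 2, 2010.
The patent is granted: Dec 2, 2010 + 16 days = Dec 18, 2010.
Oct 20, 2010 falls between when the application is published (Oct 12, 2010) and when the first office action issues (Oct 27, 2010).

The application is published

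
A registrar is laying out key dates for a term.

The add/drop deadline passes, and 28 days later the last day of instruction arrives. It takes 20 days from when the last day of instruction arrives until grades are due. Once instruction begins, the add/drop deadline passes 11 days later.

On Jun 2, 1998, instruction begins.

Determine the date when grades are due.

Jul 31, 1998

Instruction begins: Jun 2, 1998.
The add/drop deadline passes: Jun 2, 1998 + 11 days = Jun 13, 1998.
The last day of instruction arrives: Jun 13, 1998 + 28 days = Jul 11, 1998.
Grades are due: Jul 11, 1998 + 20 days = Jul 31, 1998.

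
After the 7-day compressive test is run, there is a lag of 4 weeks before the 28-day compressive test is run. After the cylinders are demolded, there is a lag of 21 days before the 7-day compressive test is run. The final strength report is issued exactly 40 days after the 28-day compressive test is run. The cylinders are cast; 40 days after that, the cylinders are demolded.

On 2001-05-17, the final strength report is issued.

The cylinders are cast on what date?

The final strength report is issued: May 17, 2001.
The 28-day compressive test is run: May 17, 2001 − 40 days = Apr 7, 2001.
The 7-day compressive test is run: Apr 7, 2001 − 4 weeks = Mar 10, 2001.
The cylinders are demolded: Mar 10, 2001 − 21 days = Feb 17, 2001.
The cylinders are cast: Feb 17, 2001 − 40 days = Jan 8, 2001.

2001-01-08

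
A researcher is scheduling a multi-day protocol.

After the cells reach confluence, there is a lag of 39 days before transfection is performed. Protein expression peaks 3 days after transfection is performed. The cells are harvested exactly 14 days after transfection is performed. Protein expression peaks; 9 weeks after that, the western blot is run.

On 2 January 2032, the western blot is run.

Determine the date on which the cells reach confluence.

The western blot is run: Jan 2, 2032.
Protein expression peaks: Jan 2, 2032 − 9 weeks = Oct 31, 2031.
Transfection is performed: Oct 31, 2031 − 3 days = Oct 28, 2031.
The cells reach confluence: Oct 28, 2031 − 39 days = Sep 19, 2031.

19 September 2031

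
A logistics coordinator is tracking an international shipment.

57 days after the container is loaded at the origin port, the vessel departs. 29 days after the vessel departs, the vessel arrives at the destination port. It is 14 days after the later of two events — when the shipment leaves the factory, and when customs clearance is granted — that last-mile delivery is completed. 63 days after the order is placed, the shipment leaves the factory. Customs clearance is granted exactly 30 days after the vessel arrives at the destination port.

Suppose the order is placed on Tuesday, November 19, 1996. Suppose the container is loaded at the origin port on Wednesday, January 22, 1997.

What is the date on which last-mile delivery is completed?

The order is placed: Nov 19, 1996.
The shipment leaves the factory: Nov 19, 1996 + 63 days = Jan 21, 1997.
The container is loaded at the origin port: Jan 22, 1997.
The vessel departs: Jan 22, 1997 + 57 days = Mar 20, 1997.
The vessel arrives at the destination port: Mar 20, 1997 + 29 days = Apr 18, 1997.
Customs clearance is granted: Apr 18, 1997 + 30 days = May 18, 1997.
Both prerequisites met — the shipment leaves the factory (Jan 21, 1997), customs clearance is granted (May 18, 1997); the later is May 18, 1997.
Last-mile delivery is completed: May 18, 1997 + 14 days = Jun 1, 1997.

Sunday, June 1, 1997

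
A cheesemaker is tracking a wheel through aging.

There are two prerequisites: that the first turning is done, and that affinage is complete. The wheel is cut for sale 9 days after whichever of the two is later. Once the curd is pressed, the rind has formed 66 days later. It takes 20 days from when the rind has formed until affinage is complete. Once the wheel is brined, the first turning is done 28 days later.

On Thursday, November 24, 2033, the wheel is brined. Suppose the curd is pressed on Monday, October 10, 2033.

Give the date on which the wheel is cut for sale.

Friday, January 13, 2034

The wheel is brined: Nov 24, 2033.
The first turning is done: Nov 24, 2033 + 28 days = Dec 22, 2033.
The curd is pressed: Oct 10, 2033.
The rind has formed: Oct 10, 2033 + 66 days = Dec 15, 2033.
Affinage is complete: Dec 15, 2033 + 20 days = Jan 4, 2034.
Both prerequisites met — the first turning is done (Dec 22, 2033), affinage is complete (Jan 4, 2034); the later is Jan 4, 2034.
The wheel is cut for sale: Jan 4, 2034 + 9 days = Jan 13, 2034.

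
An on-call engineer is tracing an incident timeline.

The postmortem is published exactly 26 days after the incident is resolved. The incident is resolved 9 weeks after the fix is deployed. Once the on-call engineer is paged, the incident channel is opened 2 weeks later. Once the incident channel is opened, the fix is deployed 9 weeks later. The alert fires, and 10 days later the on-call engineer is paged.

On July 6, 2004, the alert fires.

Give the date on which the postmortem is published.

December 29, 2004

The alert fires: Jul 6, 2004.
The on-call engineer is paged: Jul 6, 2004 + 10 days = Jul 16, 2004.
The incident channel is opened: Jul 16, 2004 + 2 weeks = Jul 30, 2004.
The fix is deployed: Jul 30, 2004 + 9 weeks = Oct 1, 2004.
The incident is resolved: Oct 1, 2004 + 9 weeks = Dec 3, 2004.
The postmortem is published: Dec 3, 2004 + 26 days = Dec 29, 2004.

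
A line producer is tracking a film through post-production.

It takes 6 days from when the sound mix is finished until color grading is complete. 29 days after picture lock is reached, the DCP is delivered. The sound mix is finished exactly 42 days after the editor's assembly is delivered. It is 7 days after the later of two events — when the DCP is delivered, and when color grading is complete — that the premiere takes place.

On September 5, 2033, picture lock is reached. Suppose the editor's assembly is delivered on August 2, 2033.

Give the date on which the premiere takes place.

October 11, 2033

Picture lock is reached: Sep 5, 2033.
The DCP is delivered: Sep 5, 2033 + 29 days = Oct 4, 2033.
The editor's assembly is delivered: Aug 2, 2033.
The sound mix is finished: Aug 2, 2033 + 42 days = Sep 13, 2033.
Color grading is complete: Sep 13, 2033 + 6 days = Sep 19, 2033.
Both prerequisites met — the DCP is delivered (Oct 4, 2033), color grading is complete (Sep 19, 2033); the later is Oct 4, 2033.
The premiere takes place: Oct 4, 2033 + 7 days = Oct 11, 2033.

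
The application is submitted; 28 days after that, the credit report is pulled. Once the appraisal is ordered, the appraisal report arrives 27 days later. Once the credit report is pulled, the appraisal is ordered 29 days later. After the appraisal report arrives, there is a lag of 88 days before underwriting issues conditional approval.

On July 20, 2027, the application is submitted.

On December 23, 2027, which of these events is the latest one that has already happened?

The application is submitted: Jul 20, 2027.
The credit report is pulled: Jul 20, 2027 + 28 days = Aug 17, 2027.
The appraisal is ordered: Aug 17, 2027 + 29 days = Sep 15, 2027.
The appraisal report arrives: Sep 15, 2027 + 27 days = Oct 12, 2027.
Underwriting issues conditional approval: Oct 12, 2027 + 88 days = Jan 8, 2028.
Dec 23, 2027 falls between when the appraisal report arrives (Oct 12, 2027) and when underwriting issues conditional approval (Jan 8, 2028).

The appraisal report arrives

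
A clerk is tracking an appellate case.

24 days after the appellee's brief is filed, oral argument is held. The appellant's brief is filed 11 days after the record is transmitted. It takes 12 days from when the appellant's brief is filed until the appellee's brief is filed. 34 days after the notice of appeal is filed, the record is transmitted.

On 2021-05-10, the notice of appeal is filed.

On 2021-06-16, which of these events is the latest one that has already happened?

The notice of appeal is filed: May 10, 2021.
The record is transmitted: May 10, 2021 + 34 days = Jun 13, 2021.
The appellant's brief is filed: Jun 13, 2021 + 11 days = Jun 24, 2021.
The appellee's brief is filed: Jun 24, 2021 + 12 days = Jul 6, 2021.
Oral argument is held: Jul 6, 2021 + 24 days = Jul 30, 2021.
Jun 16, 2021 falls between when the record is transmitted (Jun 13, 2021) and when the appellant's brief is filed (Jun 24, 2021).

The record is transmitted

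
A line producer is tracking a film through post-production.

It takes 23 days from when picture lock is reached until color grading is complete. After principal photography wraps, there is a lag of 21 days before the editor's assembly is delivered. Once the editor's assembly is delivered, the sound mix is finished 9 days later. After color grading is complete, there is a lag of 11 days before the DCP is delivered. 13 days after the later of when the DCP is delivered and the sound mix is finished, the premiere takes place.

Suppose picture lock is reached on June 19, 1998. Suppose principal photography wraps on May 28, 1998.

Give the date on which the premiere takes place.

August 5, 1998

Picture lock is reached: Jun 19, 1998.
Color grading is complete: Jun 19, 1998 + 23 days = Jul 12, 1998.
The DCP is delivered: Jul 12, 1998 + 11 days = Jul 23, 1998.
Principal photography wraps: May 28, 1998.
The editor's assembly is delivered: May 28, 1998 + 21 days = Jun 18, 1998.
The sound mix is finished: Jun 18, 1998 + 9 days = Jun 27, 1998.
Both prerequisites met — the DCP is delivered (Jul 23, 1998), the sound mix is finished (Jun 27, 1998); the later is Jul 23, 1998.
The premiere takes place: Jul 23, 1998 + 13 days = Aug 5, 1998.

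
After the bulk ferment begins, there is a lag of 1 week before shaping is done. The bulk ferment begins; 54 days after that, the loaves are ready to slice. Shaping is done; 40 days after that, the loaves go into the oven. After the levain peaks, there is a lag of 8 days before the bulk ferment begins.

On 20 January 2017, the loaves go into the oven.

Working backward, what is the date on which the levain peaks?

26 November 2016

The loaves go into the oven: Jan 20, 2017.
Shaping is done: Jan 20, 2017 − 40 days = Dec 11, 2016.
The bulk ferment begins: Dec 11, 2016 − 1 week = Dec 4, 2016.
The levain peaks: Dec 4, 2016 − 8 days = Nov 26, 2016.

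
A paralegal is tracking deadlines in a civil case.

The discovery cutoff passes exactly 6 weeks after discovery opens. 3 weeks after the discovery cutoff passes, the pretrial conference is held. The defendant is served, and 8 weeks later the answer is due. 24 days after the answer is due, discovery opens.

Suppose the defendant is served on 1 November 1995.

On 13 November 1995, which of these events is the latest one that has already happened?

The defendant is served: Nov 1, 1995.
The answer is due: Nov 1, 1995 + 8 weeks = Dec 27, 1995.
Discovery opens: Dec 27, 1995 + 24 days = Jan 20, 1996.
The discovery cutoff passes: Jan 20, 1996 + 6 weeks = Mar 2, 1996.
The pretrial conference is held: Mar 2, 1996 + 3 weeks = Mar 23, 1996.
Nov 13, 1995 falls between when the defendant is served (Nov 1, 1995) and when the answer is due (Dec 27, 1995).

The defendant is served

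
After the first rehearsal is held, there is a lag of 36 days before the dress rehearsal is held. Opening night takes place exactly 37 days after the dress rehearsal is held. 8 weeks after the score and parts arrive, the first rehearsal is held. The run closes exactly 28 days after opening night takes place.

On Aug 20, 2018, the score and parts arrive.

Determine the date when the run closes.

The score and parts arrive: Aug 20, 2018.
The first rehearsal is held: Aug 20, 2018 + 8 weeks = Oct 15, 2018.
The dress rehearsal is held: Oct 15, 2018 + 36 days = Nov 20, 2018.
Opening night takes place: Nov 20, 2018 + 37 days = Dec 27, 2018.
The run closes: Dec 27, 2018 + 28 days = Jan 24, 2019.

Jan 24, 2019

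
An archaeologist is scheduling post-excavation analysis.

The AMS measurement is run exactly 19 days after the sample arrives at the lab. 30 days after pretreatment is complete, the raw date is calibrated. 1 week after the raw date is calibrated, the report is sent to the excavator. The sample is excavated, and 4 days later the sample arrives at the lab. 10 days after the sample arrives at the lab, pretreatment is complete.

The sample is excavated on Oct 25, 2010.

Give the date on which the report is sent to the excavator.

The sample is excavated: Oct 25, 2010.
The sample arrives at the lab: Oct 25, 2010 + 4 days = Oct 29, 2010.
Pretreatment is complete: Oct 29, 2010 + 10 days = Nov 8, 2010.
The raw date is calibrated: Nov 8, 2010 + 30 days = Dec 8, 2010.
The report is sent to the excavator: Dec 8, 2010 + 1 week = Dec 15, 2010.

Dec 15, 2010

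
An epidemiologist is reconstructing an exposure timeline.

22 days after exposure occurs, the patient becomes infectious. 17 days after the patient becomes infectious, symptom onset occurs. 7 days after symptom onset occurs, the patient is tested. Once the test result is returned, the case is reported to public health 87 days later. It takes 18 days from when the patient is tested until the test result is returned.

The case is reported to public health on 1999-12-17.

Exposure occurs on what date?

1999-07-19

The case is reported to public health: Dec 17, 1999.
The test result is returned: Dec 17, 1999 − 87 days = Sep 21, 1999.
The patient is tested: Sep 21, 1999 − 18 days = Sep 3, 1999.
Symptom onset occurs: Sep 3, 1999 − 7 days = Aug 27, 1999.
The patient becomes infectious: Aug 27, 1999 − 17 days = Aug 10, 1999.
Exposure occurs: Aug 10, 1999 − 22 days = Jul 19, 1999.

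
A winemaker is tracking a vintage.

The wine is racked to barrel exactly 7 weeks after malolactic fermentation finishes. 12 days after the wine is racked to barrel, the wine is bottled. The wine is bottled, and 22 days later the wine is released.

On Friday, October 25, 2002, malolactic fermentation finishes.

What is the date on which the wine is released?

Malolactic fermentation finishes: Oct 25, 2002.
The wine is racked to barrel: Oct 25, 2002 + 7 weeks = Dec 13, 2002.
The wine is bottled: Dec 13, 2002 + 12 days = Dec 25, 2002.
The wine is released: Dec 25, 2002 + 22 days = Jan 16, 2003.

Thursday, January 16, 2003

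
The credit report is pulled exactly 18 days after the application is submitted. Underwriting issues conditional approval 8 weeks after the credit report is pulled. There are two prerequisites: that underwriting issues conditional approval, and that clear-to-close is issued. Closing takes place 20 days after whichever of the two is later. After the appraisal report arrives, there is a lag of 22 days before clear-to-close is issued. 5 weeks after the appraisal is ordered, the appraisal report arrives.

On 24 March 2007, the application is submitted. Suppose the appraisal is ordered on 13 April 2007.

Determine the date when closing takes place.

29 June 2007

The application is submitted: Mar 24, 2007.
The credit report is pulled: Mar 24, 2007 + 18 days = Apr 11, 2007.
Underwriting issues conditional approval: Apr 11, 2007 + 8 weeks = Jun 6, 2007.
The appraisal is ordered: Apr 13, 2007.
The appraisal report arrives: Apr 13, 2007 + 5 weeks = May 18, 2007.
Clear-to-close is issued: May 18, 2007 + 22 days = Jun 9, 2007.
Both prerequisites met — underwriting issues conditional approval (Jun 6, 2007), clear-to-close is issued (Jun 9, 2007); the later is Jun 9, 2007.
Closing takes place: Jun 9, 2007 + 20 days = Jun 29, 2007.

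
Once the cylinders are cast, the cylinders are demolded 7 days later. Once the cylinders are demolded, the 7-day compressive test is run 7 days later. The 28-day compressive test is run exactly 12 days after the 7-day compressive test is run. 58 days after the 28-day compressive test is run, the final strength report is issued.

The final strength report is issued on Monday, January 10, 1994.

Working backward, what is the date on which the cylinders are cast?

The final strength report is issued: Jan 10, 1994.
The 28-day compressive test is run: Jan 10, 1994 − 58 days = Nov 13, 1993.
The 7-day compressive test is run: Nov 13, 1993 − 12 days = Nov 1, 1993.
The cylinders are demolded: Nov 1, 1993 − 7 days = Oct 25, 1993.
The cylinders are cast: Oct 25, 1993 − 7 days = Oct 18, 1993.

Monday, October 18, 1993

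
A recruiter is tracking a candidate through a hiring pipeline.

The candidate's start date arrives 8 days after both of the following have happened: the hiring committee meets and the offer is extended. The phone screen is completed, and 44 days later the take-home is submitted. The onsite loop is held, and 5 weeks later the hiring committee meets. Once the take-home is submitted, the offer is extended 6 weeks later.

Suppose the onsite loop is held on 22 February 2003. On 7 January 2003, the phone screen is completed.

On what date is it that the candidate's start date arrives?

The onsite loop is held: Feb 22, 2003.
The hiring committee meets: Feb 22, 2003 + 5 weeks = Mar 29, 2003.
The phone screen is completed: Jan 7, 2003.
The take-home is submitted: Jan 7, 2003 + 44 days = Feb 20, 2003.
The offer is extended: Feb 20, 2003 + 6 weeks = Apr 3, 2003.
Both prerequisites met — the hiring committee meets (Mar 29, 2003), the offer is extended (Apr 3, 2003); the later is Apr 3, 2003.
The candidate's start date arrives: Apr 3, 2003 + 8 days = Apr 11, 2003.

11 April 2003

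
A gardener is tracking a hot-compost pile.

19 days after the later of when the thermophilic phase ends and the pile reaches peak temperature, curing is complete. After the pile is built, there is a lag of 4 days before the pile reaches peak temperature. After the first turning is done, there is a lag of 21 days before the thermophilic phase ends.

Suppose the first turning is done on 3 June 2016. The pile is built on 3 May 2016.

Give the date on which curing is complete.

The first turning is done: Jun 3, 2016.
The thermophilic phase ends: Jun 3, 2016 + 21 days = Jun 24, 2016.
The pile is built: May 3, 2016.
The pile reaches peak temperature: May 3, 2016 + 4 days = May 7, 2016.
Both prerequisites met — the thermophilic phase ends (Jun 24, 2016), the pile reaches peak temperature (May 7, 2016); the later is Jun 24, 2016.
Curing is complete: Jun 24, 2016 + 19 days = Jul 13, 2016.

13 July 2016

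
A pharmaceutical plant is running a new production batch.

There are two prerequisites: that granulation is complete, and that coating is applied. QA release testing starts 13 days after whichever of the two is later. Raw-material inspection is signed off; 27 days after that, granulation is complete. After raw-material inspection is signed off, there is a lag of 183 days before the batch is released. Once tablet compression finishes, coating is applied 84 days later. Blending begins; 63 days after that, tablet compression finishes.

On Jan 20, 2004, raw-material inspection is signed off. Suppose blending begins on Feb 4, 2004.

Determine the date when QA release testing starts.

Jul 13, 2004

Raw-material inspection is signed off: Jan 20, 2004.
Granulation is complete: Jan 20, 2004 + 27 days = Feb 16, 2004.
Blending begins: Feb 4, 2004.
Tablet compression finishes: Feb 4, 2004 + 63 days = Apr 7, 2004.
Coating is applied: Apr 7, 2004 + 84 days = Jun 30, 2004.
Both prerequisites met — granulation is complete (Feb 16, 2004), coating is applied (Jun 30, 2004); the later is Jun 30, 2004.
QA release testing starts: Jun 30, 2004 + 13 days = Jul 13, 2004.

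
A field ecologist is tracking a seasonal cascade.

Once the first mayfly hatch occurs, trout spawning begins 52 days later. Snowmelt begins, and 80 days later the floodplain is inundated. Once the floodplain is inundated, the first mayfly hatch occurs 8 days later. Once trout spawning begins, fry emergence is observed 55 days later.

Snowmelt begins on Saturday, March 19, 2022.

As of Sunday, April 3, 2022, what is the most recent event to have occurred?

Snowmelt begins

Snowmelt begins: Mar 19, 2022.
The floodplain is inundated: Mar 19, 2022 + 80 days = Jun 7, 2022.
The first mayfly hatch occurs: Jun 7, 2022 + 8 days = Jun 15, 2022.
Trout spawning begins: Jun 15, 2022 + 52 days = Aug 6, 2022.
Fry emergence is observed: Aug 6, 2022 + 55 days = Sep 30, 2022.
Apr 3, 2022 falls between when snowmelt begins (Mar 19, 2022) and when the floodplain is inundated (Jun 7, 2022).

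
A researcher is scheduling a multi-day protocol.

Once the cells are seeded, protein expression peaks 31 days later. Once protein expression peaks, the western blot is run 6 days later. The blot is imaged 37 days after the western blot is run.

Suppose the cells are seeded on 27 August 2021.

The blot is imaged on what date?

9 November 2021

The cells are seeded: Aug 27, 2021.
Protein expression peaks: Aug 27, 2021 + 31 days = Sep 27, 2021.
The western blot is run: Sep 27, 2021 + 6 days = Oct 3, 2021.
The blot is imaged: Oct 3, 2021 + 37 days = Nov 9, 2021.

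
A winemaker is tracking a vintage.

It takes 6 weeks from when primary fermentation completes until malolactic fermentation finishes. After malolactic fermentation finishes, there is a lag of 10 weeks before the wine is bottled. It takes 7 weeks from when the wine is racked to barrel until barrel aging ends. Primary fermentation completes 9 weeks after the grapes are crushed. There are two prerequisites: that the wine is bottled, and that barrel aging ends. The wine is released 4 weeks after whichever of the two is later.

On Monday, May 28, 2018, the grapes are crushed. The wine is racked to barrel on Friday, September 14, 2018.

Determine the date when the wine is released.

Monday, December 17, 2018

The grapes are crushed: May 28, 2018.
Primary fermentation completes: May 28, 2018 + 9 weeks = Jul 30, 2018.
Malolactic fermentation finishes: Jul 30, 2018 + 6 weeks = Sep 10, 2018.
The wine is bottled: Sep 10, 2018 + 10 weeks = Nov 19, 2018.
The wine is racked to barrel: Sep 14, 2018.
Barrel aging ends: Sep 14, 2018 + 7 weeks = Nov 2, 2018.
Both prerequisites met — the wine is bottled (Nov 19, 2018), barrel aging ends (Nov 2, 2018); the later is Nov 19, 2018.
The wine is released: Nov 19, 2018 + 4 weeks = Dec 17, 2018.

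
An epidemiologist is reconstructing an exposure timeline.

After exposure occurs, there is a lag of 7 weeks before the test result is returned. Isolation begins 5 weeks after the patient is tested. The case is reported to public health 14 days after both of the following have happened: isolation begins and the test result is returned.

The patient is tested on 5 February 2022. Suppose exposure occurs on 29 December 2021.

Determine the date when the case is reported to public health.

26 March 2022

The patient is tested: Feb 5, 2022.
Isolation begins: Feb 5, 2022 + 5 weeks = Mar 12, 2022.
Exposure occurs: Dec 29, 2021.
The test result is returned: Dec 29, 2021 + 7 weeks = Feb 16, 2022.
Both prerequisites met — isolation begins (Mar 12, 2022), the test result is returned (Feb 16, 2022); the later is Mar 12, 2022.
The case is reported to public health: Mar 12, 2022 + 14 days = Mar 26, 2022.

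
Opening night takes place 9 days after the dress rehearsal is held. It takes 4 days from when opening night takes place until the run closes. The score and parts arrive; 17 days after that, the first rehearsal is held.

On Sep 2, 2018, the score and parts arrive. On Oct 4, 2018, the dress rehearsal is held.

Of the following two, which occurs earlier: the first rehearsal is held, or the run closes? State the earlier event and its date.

The first rehearsal is held — Sep 19, 2018

The score and parts arrive: Sep 2, 2018.
The first rehearsal is held: Sep 2, 2018 + 17 days = Sep 19, 2018.
The dress rehearsal is held: Oct 4, 2018.
Opening night takes place: Oct 4, 2018 + 9 days = Oct 13, 2018.
The run closes: Oct 13, 2018 + 4 days = Oct 17, 2018.
Comparing: the first rehearsal is held on Sep 19, 2018 vs the run closes on Oct 17, 2018. Earlier: the first rehearsal is held.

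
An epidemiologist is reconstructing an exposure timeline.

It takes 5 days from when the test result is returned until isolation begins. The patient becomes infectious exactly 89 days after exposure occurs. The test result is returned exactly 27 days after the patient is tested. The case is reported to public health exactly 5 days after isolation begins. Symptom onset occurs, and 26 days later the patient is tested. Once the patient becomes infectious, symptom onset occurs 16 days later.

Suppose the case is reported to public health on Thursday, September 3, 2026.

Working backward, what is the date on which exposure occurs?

The case is reported to public health: Sep 3, 2026.
Isolation begins: Sep 3, 2026 − 5 days = Aug 29, 2026.
The test result is returned: Aug 29, 2026 − 5 days = Aug 24, 2026.
The patient is tested: Aug 24, 2026 − 27 days = Jul 28, 2026.
Symptom onset occurs: Jul 28, 2026 − 26 days = Jul 2, 2026.
The patient becomes infectious: Jul 2, 2026 − 16 days = Jun 16, 2026.
Exposure occurs: Jun 16, 2026 − 89 days = Mar 19, 2026.

Thursday, March 19, 2026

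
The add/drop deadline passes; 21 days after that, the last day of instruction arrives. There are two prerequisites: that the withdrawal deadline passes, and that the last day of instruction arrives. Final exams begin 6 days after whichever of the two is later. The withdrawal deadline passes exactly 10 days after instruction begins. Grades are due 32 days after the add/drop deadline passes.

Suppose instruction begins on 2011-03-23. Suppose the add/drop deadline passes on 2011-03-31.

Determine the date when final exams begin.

2011-04-27

Instruction begins: Mar 23, 2011.
The withdrawal deadline passes: Mar 23, 2011 + 10 days = Apr 2, 2011.
The add/drop deadline passes: Mar 31, 2011.
The last day of instruction arrives: Mar 31, 2011 + 21 days = Apr 21, 2011.
Both prerequisites met — the withdrawal deadline passes (Apr 2, 2011), the last day of instruction arrives (Apr 21, 2011); the later is Apr 21, 2011.
Final exams begin: Apr 21, 2011 + 6 days = Apr 27, 2011.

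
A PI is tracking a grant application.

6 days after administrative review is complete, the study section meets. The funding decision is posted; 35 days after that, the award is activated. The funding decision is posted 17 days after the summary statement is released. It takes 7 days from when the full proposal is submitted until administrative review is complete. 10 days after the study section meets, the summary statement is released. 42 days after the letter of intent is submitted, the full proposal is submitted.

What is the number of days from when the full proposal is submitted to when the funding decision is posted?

40 days

Causal path: the full proposal is submitted → administrative review is complete → the study section meets → the summary statement is released → the funding decision is posted.
Total delay along the path: 7 + 6 + 10 + 17 = 40 days.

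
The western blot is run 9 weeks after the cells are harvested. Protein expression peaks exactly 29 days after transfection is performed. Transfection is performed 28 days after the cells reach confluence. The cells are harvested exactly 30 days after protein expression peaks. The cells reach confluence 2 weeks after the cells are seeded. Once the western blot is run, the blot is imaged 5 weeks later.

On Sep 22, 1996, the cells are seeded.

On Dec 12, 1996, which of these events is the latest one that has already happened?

The cells are seeded: Sep 22, 1996.
The cells reach confluence: Sep 22, 1996 + 2 weeks = Oct 6, 1996.
Transfection is performed: Oct 6, 1996 + 28 days = Nov 3, 1996.
Protein expression peaks: Nov 3, 1996 + 29 days = Dec 2, 1996.
The cells are harvested: Dec 2, 1996 + 30 days = Jan 1, 1997.
The western blot is run: Jan 1, 1997 + 9 weeks = Mar 5, 1997.
The blot is imaged: Mar 5, 1997 + 5 weeks = Apr 9, 1997.
Dec 12, 1996 falls between when protein expression peaks (Dec 2, 1996) and when the cells are harvested (Jan 1, 1997).

Protein expression peaks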